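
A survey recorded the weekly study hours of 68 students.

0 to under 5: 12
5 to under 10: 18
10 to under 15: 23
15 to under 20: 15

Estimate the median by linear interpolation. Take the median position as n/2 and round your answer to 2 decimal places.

10.87

Cumulative frequencies: 12, 30, 53, 68
n = 68; position = n/2 = 34.
This falls in the class 10 to under 15: L = 10, F = 30, f = 23, h = 5.
Median ≈ 10 + ((34 − 30) / 23) × 5 = 10.8696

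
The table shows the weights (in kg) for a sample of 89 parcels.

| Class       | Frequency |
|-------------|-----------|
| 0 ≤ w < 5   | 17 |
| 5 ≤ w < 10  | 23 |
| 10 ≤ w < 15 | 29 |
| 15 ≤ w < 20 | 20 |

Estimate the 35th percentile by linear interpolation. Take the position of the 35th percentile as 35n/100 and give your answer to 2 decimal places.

8.08

Cumulative frequencies: 17, 40, 69, 89
n = 89; position = 35n/100 = 31.15.
This falls in the class 5 ≤ w < 10: L = 5, F = 17, f = 23, h = 5.
35th percentile ≈ 5 + ((31.15 − 17) / 23) × 5 = 8.0761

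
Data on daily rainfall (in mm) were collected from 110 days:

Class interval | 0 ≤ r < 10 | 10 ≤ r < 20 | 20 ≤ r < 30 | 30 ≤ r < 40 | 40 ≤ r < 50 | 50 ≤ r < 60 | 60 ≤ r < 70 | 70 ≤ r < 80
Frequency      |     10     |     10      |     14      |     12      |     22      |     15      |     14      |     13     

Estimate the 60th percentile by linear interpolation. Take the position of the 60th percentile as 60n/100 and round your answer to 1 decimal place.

49.1

Cumulative frequencies: 10, 20, 34, 46, 68, 83, 97, 110
n = 110; position = 60n/100 = 66.
This falls in the class 40 ≤ r < 50: L = 40, F = 46, f = 22, h = 10.
60th percentile ≈ 40 + ((66 − 46) / 22) × 10 = 49.0909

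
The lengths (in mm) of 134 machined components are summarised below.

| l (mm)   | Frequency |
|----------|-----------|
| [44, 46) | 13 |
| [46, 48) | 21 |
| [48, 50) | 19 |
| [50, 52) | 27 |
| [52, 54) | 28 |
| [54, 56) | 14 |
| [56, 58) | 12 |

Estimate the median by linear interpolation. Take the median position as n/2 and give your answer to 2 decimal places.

Cumulative frequencies: 13, 34, 53, 80, 108, 122, 134
n = 134; position = n/2 = 67.
This falls in the class [50, 52): L = 50, F = 53, f = 27, h = 2.
Median ≈ 50 + ((67 − 53) / 27) × 2 = 51.0370

51.04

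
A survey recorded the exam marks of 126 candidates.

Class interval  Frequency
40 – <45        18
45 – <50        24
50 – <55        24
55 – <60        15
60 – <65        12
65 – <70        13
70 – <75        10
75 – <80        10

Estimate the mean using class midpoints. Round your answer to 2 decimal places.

56.79

Midpoints: 42.5, 47.5, 52.5, 57.5, 62.5, 67.5, 72.5, 77.5
Σfm = 18×42.5 + 24×47.5 + 24×52.5 + 15×57.5 + 12×62.5 + 13×67.5 + 10×72.5 + 10×77.5 = 7155
n = Σf = 126
Mean = 7155 / 126 = 56.7857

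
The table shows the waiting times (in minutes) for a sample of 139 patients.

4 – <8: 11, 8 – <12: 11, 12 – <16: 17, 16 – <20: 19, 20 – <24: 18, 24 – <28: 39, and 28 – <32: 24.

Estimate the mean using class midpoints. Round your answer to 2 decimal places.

Midpoints: 6, 10, 14, 18, 22, 26, 30
Σfm = 11×6 + 11×10 + 17×14 + 19×18 + 18×22 + 39×26 + 24×30 = 2886
n = Σf = 139
Mean = 2886 / 139 = 20.7626

20.76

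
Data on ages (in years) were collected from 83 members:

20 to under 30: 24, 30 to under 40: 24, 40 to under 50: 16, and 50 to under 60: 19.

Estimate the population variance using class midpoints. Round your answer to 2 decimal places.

Midpoints: 25, 35, 45, 55
n = 83, Σfm = 3205, mean = 38.6145
Σfm² = 134275
Σf(m − x̄)² = Σfm² − (Σfm)²/n = 134275 − 3205²/83 = 10515.6627
Population variance = 10515.6627 / 83 = 126.6947

126.69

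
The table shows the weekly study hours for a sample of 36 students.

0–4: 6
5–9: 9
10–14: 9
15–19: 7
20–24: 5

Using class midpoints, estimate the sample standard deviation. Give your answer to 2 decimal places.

Midpoints: 2, 7, 12, 17, 22
n = 36, Σfm = 412, mean = 11.4444
Σfm² = 6204
Σf(m − x̄)² = Σfm² − (Σfm)²/n = 6204 − 412²/36 = 1488.8889
Sample variance = 1488.8889 / 35 = 42.5397
Standard deviation = √42.5397 = 6.5222

6.52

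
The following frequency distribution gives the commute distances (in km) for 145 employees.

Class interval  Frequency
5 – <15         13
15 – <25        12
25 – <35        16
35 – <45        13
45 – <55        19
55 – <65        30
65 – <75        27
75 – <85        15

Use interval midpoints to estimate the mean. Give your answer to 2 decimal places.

49.72

Midpoints: 10, 20, 30, 40, 50, 60, 70, 80
Σfm = 13×10 + 12×20 + 16×30 + 13×40 + 19×50 + 30×60 + 27×70 + 15×80 = 7210
n = Σf = 145
Mean = 7210 / 145 = 49.7241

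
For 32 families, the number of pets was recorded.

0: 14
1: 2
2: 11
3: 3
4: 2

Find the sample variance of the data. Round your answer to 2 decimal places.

Values: 0, 1, 2, 3, 4
n = 32, Σfx = 41, mean = 1.2812
Σfx² = 105
Σf(x − x̄)² = Σfx² − (Σfx)²/n = 105 − 41²/32 = 52.4688
Sample variance = 52.4688 / 31 = 1.6925

1.69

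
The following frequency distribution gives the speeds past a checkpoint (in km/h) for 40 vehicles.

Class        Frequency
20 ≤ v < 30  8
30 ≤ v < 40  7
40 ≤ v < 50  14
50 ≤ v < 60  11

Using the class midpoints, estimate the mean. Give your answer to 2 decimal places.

42.00

Midpoints: 25, 35, 45, 55
Σfm = 8×25 + 7×35 + 14×45 + 11×55 = 1680
n = Σf = 40
Mean = 1680 / 40 = 42.0000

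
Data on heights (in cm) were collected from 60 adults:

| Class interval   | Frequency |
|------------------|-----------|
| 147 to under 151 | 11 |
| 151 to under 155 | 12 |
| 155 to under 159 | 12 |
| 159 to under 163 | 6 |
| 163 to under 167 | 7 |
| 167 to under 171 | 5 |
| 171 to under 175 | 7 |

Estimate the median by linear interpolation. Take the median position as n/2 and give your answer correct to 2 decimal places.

Cumulative frequencies: 11, 23, 35, 41, 48, 53, 60
n = 60; position = n/2 = 30.
This falls in the class 155 to under 159: L = 155, F = 23, f = 12, h = 4.
Median ≈ 155 + ((30 − 23) / 12) × 4 = 157.3333

157.33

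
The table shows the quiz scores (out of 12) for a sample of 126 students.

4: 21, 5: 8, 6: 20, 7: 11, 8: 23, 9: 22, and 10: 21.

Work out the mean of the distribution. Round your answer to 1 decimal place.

7.2

Values: 4, 5, 6, 7, 8, 9, 10
Σfx = 21×4 + 8×5 + 20×6 + 11×7 + 23×8 + 22×9 + 21×10 = 913
n = Σf = 126
Mean = 913 / 126 = 7.2460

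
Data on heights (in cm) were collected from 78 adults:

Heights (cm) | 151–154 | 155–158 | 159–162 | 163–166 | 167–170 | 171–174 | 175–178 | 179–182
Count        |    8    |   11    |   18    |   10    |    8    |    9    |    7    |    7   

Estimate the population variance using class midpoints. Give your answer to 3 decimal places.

Midpoints: 152.5, 156.5, 160.5, 164.5, 168.5, 172.5, 176.5, 180.5
n = 78, Σfm = 12875, mean = 165.0641
Σfm² = 2130823.5
Σf(m − x̄)² = Σfm² − (Σfm)²/n = 2130823.5 − 12875²/78 = 5623.1795
Population variance = 5623.1795 / 78 = 72.0920

72.092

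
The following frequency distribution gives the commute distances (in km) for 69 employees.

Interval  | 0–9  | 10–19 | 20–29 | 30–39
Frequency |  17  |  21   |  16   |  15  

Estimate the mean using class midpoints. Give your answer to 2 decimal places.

Midpoints: 4.5, 14.5, 24.5, 34.5
Σfm = 17×4.5 + 21×14.5 + 16×24.5 + 15×34.5 = 1290.5
n = Σf = 69
Mean = 1290.5 / 69 = 18.7029

18.70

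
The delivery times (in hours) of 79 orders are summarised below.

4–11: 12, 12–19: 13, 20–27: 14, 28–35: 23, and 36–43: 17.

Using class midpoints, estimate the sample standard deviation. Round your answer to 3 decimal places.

10.980

Midpoints: 7.5, 15.5, 23.5, 31.5, 39.5
n = 79, Σfm = 2016.5, mean = 25.5253
Σfm² = 60875.75
Σf(m − x̄)² = Σfm² − (Σfm)²/n = 60875.75 − 2016.5²/79 = 9403.9494
Sample variance = 9403.9494 / 78 = 120.5635
Standard deviation = √120.5635 = 10.9801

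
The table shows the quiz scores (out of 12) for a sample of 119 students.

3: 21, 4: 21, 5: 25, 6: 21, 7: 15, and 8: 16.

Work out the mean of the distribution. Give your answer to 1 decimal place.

5.3

Values: 3, 4, 5, 6, 7, 8
Σfx = 21×3 + 21×4 + 25×5 + 21×6 + 15×7 + 16×8 = 631
n = Σf = 119
Mean = 631 / 119 = 5.3025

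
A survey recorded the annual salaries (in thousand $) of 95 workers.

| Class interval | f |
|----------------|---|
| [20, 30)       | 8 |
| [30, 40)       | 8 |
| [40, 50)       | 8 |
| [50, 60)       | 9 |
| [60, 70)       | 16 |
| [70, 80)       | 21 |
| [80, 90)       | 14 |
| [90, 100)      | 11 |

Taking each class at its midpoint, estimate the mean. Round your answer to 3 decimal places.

Midpoints: 25, 35, 45, 55, 65, 75, 85, 95
Σfm = 8×25 + 8×35 + 8×45 + 9×55 + 16×65 + 21×75 + 14×85 + 11×95 = 6185
n = Σf = 95
Mean = 6185 / 95 = 65.1053

65.105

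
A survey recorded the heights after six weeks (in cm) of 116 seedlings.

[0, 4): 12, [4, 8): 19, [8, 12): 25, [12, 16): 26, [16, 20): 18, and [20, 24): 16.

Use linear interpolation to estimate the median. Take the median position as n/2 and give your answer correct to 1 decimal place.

12.3

Cumulative frequencies: 12, 31, 56, 82, 100, 116
n = 116; position = n/2 = 58.
This falls in the class [12, 16): L = 12, F = 56, f = 26, h = 4.
Median ≈ 12 + ((58 − 56) / 26) × 4 = 12.3077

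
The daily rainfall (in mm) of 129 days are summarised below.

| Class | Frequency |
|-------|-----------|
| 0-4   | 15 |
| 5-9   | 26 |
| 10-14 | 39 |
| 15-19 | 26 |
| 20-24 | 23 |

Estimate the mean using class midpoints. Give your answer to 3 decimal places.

Midpoints: 2, 7, 12, 17, 22
Σfm = 15×2 + 26×7 + 39×12 + 26×17 + 23×22 = 1628
n = Σf = 129
Mean = 1628 / 129 = 12.6202

12.620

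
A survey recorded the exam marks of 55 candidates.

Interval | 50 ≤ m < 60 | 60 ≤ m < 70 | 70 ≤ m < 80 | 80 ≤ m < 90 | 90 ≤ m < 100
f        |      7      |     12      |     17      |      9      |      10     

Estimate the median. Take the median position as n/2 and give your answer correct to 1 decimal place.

75.0

Cumulative frequencies: 7, 19, 36, 45, 55
n = 55; position = n/2 = 27.5.
This falls in the class 70 ≤ m < 80: L = 70, F = 19, f = 17, h = 10.
Median ≈ 70 + ((27.5 − 19) / 17) × 10 = 75.0000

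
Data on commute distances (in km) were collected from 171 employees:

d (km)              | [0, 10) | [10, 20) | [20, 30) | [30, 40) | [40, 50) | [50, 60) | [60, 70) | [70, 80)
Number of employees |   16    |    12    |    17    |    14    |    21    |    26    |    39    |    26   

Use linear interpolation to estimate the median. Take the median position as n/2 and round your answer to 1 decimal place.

52.1

Cumulative frequencies: 16, 28, 45, 59, 80, 106, 145, 171
n = 171; position = n/2 = 85.5.
This falls in the class [50, 60): L = 50, F = 80, f = 26, h = 10.
Median ≈ 50 + ((85.5 − 80) / 26) × 10 = 52.1154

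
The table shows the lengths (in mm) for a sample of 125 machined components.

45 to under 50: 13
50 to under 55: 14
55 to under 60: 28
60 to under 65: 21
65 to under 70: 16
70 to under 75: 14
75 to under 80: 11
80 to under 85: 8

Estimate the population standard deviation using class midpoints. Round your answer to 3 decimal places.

Midpoints: 47.5, 52.5, 57.5, 62.5, 67.5, 72.5, 77.5, 82.5
n = 125, Σfm = 7882.5, mean = 63.0600
Σfm² = 509531.25
Σf(m − x̄)² = Σfm² − (Σfm)²/n = 509531.25 − 7882.5²/125 = 12460.8000
Population variance = 12460.8000 / 125 = 99.6864
Standard deviation = √99.6864 = 9.9843

9.984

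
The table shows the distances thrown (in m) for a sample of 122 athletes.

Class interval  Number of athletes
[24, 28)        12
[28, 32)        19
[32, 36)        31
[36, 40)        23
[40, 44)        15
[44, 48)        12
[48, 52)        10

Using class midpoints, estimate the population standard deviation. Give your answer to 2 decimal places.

6.85

Midpoints: 26, 30, 34, 38, 42, 46, 50
n = 122, Σfm = 4492, mean = 36.8197
Σfm² = 171112
Σf(m − x̄)² = Σfm² − (Σfm)²/n = 171112 − 4492²/122 = 5718.0328
Population variance = 5718.0328 / 122 = 46.8691
Standard deviation = √46.8691 = 6.8461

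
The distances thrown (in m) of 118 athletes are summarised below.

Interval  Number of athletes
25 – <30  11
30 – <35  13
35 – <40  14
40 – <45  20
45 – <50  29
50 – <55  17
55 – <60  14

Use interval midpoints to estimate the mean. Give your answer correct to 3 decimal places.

Midpoints: 27.5, 32.5, 37.5, 42.5, 47.5, 52.5, 57.5
Σfm = 11×27.5 + 13×32.5 + 14×37.5 + 20×42.5 + 29×47.5 + 17×52.5 + 14×57.5 = 5175
n = Σf = 118
Mean = 5175 / 118 = 43.8559

43.856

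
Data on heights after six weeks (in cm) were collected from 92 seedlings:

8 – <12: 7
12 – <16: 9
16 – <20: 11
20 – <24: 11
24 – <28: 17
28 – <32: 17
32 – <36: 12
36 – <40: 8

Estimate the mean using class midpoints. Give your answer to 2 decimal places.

25.00

Midpoints: 10, 14, 18, 22, 26, 30, 34, 38
Σfm = 7×10 + 9×14 + 11×18 + 11×22 + 17×26 + 17×30 + 12×34 + 8×38 = 2300
n = Σf = 92
Mean = 2300 / 92 = 25.0000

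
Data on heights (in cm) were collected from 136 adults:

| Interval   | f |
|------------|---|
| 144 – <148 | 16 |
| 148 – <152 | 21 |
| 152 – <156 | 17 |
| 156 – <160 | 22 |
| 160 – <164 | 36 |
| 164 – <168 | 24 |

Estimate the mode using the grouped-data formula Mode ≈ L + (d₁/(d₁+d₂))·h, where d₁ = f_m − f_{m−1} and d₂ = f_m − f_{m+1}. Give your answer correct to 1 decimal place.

162.2

Modal class: 160 – <164 (highest frequency 36).
d₁ = 36 − 22 = 14, d₂ = 36 − 24 = 12
Mode ≈ 160 + (14/(14+12)) × 4 = 160 + 2.1538 = 162.1538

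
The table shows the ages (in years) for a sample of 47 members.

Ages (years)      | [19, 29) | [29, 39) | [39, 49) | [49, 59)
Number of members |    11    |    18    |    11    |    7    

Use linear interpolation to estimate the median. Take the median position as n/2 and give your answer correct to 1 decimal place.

35.9

Cumulative frequencies: 11, 29, 40, 47
n = 47; position = n/2 = 23.5.
This falls in the class [29, 39): L = 29, F = 11, f = 18, h = 10.
Median ≈ 29 + ((23.5 − 11) / 18) × 10 = 35.9444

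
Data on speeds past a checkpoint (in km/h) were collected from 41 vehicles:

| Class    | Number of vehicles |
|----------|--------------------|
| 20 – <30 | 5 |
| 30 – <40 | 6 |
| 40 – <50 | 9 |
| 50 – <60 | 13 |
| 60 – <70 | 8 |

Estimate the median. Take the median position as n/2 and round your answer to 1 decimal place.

Cumulative frequencies: 5, 11, 20, 33, 41
n = 41; position = n/2 = 20.5.
This falls in the class 50 – <60: L = 50, F = 20, f = 13, h = 10.
Median ≈ 50 + ((20.5 − 20) / 13) × 10 = 50.3846

50.4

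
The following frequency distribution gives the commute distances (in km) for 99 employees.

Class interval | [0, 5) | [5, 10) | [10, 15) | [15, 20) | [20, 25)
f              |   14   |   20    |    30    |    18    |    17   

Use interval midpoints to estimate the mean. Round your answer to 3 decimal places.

Midpoints: 2.5, 7.5, 12.5, 17.5, 22.5
Σfm = 14×2.5 + 20×7.5 + 30×12.5 + 18×17.5 + 17×22.5 = 1257.5
n = Σf = 99
Mean = 1257.5 / 99 = 12.7020

12.702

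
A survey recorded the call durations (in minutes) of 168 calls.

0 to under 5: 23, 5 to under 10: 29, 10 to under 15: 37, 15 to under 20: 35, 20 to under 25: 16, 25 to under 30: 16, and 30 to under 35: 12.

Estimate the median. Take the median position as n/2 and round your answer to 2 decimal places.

14.32

Cumulative frequencies: 23, 52, 89, 124, 140, 156, 168
n = 168; position = n/2 = 84.
This falls in the class 10 to under 15: L = 10, F = 52, f = 37, h = 5.
Median ≈ 10 + ((84 − 52) / 37) × 5 = 14.3243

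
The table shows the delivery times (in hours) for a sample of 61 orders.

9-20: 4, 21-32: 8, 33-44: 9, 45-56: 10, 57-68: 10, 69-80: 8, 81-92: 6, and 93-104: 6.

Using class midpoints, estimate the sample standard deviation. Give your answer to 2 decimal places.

Midpoints: 14.5, 26.5, 38.5, 50.5, 62.5, 74.5, 86.5, 98.5
n = 61, Σfm = 3452.5, mean = 56.5984
Σfm² = 231873.25
Σf(m − x̄)² = Σfm² − (Σfm)²/n = 231873.25 − 3452.5²/61 = 36467.4098
Sample variance = 36467.4098 / 60 = 607.7902
Standard deviation = √607.7902 = 24.6534

24.65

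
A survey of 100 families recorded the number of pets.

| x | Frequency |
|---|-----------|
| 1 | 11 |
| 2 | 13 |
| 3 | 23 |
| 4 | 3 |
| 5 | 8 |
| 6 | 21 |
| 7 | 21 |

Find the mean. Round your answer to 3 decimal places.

4.310

Values: 1, 2, 3, 4, 5, 6, 7
Σfx = 11×1 + 13×2 + 23×3 + 3×4 + 8×5 + 21×6 + 21×7 = 431
n = Σf = 100
Mean = 431 / 100 = 4.3100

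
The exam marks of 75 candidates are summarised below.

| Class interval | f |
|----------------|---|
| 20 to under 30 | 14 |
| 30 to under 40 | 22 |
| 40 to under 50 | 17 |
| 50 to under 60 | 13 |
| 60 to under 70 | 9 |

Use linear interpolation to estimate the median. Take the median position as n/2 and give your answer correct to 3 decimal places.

Cumulative frequencies: 14, 36, 53, 66, 75
n = 75; position = n/2 = 37.5.
This falls in the class 40 to under 50: L = 40, F = 36, f = 17, h = 10.
Median ≈ 40 + ((37.5 − 36) / 17) × 10 = 40.8824

40.882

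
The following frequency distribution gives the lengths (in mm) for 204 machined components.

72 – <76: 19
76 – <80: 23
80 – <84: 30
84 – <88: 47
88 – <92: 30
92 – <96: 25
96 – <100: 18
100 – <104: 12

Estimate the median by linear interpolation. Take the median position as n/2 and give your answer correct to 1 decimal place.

86.6

Cumulative frequencies: 19, 42, 72, 119, 149, 174, 192, 204
n = 204; position = n/2 = 102.
This falls in the class 84 – <88: L = 84, F = 72, f = 47, h = 4.
Median ≈ 84 + ((102 − 72) / 47) × 4 = 86.5532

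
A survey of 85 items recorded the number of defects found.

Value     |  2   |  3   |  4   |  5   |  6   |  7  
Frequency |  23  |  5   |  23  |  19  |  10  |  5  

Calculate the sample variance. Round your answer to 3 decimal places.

Values: 2, 3, 4, 5, 6, 7
n = 85, Σfx = 343, mean = 4.0353
Σfx² = 1585
Σf(x − x̄)² = Σfx² − (Σfx)²/n = 1585 − 343²/85 = 200.8941
Sample variance = 200.8941 / 84 = 2.3916

2.392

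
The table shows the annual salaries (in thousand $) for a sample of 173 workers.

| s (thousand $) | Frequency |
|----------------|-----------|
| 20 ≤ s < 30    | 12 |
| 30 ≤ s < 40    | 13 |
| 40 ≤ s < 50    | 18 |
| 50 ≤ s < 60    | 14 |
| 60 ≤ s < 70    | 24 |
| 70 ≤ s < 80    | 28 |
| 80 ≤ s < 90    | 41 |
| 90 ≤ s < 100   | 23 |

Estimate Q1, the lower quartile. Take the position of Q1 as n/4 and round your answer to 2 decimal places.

Cumulative frequencies: 12, 25, 43, 57, 81, 109, 150, 173
n = 173; position = n/4 = 43.25.
This falls in the class 50 ≤ s < 60: L = 50, F = 43, f = 14, h = 10.
Lower quartile ≈ 50 + ((43.25 − 43) / 14) × 10 = 50.1786

50.18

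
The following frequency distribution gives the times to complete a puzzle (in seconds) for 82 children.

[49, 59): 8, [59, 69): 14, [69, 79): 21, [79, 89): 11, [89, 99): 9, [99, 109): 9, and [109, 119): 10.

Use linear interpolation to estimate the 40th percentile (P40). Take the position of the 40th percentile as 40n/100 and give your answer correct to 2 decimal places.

74.14

Cumulative frequencies: 8, 22, 43, 54, 63, 72, 82
n = 82; position = 40n/100 = 32.8.
This falls in the class [69, 79): L = 69, F = 22, f = 21, h = 10.
40th percentile ≈ 69 + ((32.8 − 22) / 21) × 10 = 74.1429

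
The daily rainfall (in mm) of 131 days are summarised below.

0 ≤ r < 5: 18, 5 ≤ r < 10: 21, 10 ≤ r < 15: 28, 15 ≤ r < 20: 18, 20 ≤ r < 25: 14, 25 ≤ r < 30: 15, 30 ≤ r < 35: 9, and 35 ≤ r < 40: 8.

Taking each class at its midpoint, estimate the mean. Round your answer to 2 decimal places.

Midpoints: 2.5, 7.5, 12.5, 17.5, 22.5, 27.5, 32.5, 37.5
Σfm = 18×2.5 + 21×7.5 + 28×12.5 + 18×17.5 + 14×22.5 + 15×27.5 + 9×32.5 + 8×37.5 = 2187.5
n = Σf = 131
Mean = 2187.5 / 131 = 16.6985

16.70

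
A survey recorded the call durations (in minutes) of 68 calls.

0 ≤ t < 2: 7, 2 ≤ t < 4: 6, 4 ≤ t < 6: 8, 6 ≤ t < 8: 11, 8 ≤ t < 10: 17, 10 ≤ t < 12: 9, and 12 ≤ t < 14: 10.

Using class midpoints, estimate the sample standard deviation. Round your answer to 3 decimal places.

Midpoints: 1, 3, 5, 7, 9, 11, 13
n = 68, Σfm = 524, mean = 7.7059
Σfm² = 4956
Σf(m − x̄)² = Σfm² − (Σfm)²/n = 4956 − 524²/68 = 918.1176
Sample variance = 918.1176 / 67 = 13.7032
Standard deviation = √13.7032 = 3.7018

3.702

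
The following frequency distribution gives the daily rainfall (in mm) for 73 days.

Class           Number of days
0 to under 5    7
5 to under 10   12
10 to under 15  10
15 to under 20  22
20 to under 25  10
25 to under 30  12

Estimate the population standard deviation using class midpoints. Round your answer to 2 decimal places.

7.70

Midpoints: 2.5, 7.5, 12.5, 17.5, 22.5, 27.5
n = 73, Σfm = 1172.5, mean = 16.0616
Σfm² = 23156.25
Σf(m − x̄)² = Σfm² − (Σfm)²/n = 23156.25 − 1172.5²/73 = 4323.9726
Population variance = 4323.9726 / 73 = 59.2325
Standard deviation = √59.2325 = 7.6963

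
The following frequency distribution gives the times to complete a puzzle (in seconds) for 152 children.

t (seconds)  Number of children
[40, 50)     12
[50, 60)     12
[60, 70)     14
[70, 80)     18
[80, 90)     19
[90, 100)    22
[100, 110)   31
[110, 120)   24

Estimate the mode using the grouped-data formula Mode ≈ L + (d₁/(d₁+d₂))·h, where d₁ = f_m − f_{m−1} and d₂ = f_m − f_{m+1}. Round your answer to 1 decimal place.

105.6

Modal class: [100, 110) (highest frequency 31).
d₁ = 31 − 22 = 9, d₂ = 31 − 24 = 7
Mode ≈ 100 + (9/(9+7)) × 10 = 100 + 5.6250 = 105.6250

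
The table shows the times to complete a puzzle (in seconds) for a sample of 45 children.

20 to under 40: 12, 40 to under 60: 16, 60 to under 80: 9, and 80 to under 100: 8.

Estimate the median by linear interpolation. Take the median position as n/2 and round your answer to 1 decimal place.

Cumulative frequencies: 12, 28, 37, 45
n = 45; position = n/2 = 22.5.
This falls in the class 40 to under 60: L = 40, F = 12, f = 16, h = 20.
Median ≈ 40 + ((22.5 − 12) / 16) × 20 = 53.1250

53.1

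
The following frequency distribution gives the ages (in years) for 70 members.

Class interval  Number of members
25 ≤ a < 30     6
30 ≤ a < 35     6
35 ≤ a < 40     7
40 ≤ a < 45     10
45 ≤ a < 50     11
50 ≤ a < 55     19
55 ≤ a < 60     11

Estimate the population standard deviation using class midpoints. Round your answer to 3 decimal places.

Midpoints: 27.5, 32.5, 37.5, 42.5, 47.5, 52.5, 57.5
n = 70, Σfm = 3200, mean = 45.7143
Σfm² = 152337.5
Σf(m − x̄)² = Σfm² − (Σfm)²/n = 152337.5 − 3200²/70 = 6051.7857
Population variance = 6051.7857 / 70 = 86.4541
Standard deviation = √86.4541 = 9.2981

9.298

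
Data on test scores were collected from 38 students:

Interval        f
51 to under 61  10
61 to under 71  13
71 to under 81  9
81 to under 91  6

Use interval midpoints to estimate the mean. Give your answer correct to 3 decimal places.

68.895

Midpoints: 56, 66, 76, 86
Σfm = 10×56 + 13×66 + 9×76 + 6×86 = 2618
n = Σf = 38
Mean = 2618 / 38 = 68.8947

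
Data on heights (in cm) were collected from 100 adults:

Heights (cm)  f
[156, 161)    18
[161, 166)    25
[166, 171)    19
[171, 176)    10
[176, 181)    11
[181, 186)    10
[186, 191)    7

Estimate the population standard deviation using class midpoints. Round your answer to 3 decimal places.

9.282

Midpoints: 158.5, 163.5, 168.5, 173.5, 178.5, 183.5, 188.5
n = 100, Σfm = 16995, mean = 169.9500
Σfm² = 2896915
Σf(m − x̄)² = Σfm² − (Σfm)²/n = 2896915 − 16995²/100 = 8614.7500
Population variance = 8614.7500 / 100 = 86.1475
Standard deviation = √86.1475 = 9.2816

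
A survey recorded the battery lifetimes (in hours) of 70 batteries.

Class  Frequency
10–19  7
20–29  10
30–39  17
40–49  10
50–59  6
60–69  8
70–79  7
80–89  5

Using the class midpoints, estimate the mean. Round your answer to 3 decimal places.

45.214

Midpoints: 14.5, 24.5, 34.5, 44.5, 54.5, 64.5, 74.5, 84.5
Σfm = 7×14.5 + 10×24.5 + 17×34.5 + 10×44.5 + 6×54.5 + 8×64.5 + 7×74.5 + 5×84.5 = 3165
n = Σf = 70
Mean = 3165 / 70 = 45.2143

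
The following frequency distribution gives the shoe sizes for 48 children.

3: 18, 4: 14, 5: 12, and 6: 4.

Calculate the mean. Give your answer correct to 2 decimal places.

Values: 3, 4, 5, 6
Σfx = 18×3 + 14×4 + 12×5 + 4×6 = 194
n = Σf = 48
Mean = 194 / 48 = 4.0417

4.04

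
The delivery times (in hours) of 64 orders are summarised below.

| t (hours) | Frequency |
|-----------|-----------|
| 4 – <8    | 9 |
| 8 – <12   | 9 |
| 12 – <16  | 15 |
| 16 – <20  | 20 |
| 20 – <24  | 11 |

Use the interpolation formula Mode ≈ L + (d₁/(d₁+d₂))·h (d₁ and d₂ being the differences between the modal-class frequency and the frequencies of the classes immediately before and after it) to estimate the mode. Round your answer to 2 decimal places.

Modal class: 16 – <20 (highest frequency 20).
d₁ = 20 − 15 = 5, d₂ = 20 − 11 = 9
Mode ≈ 16 + (5/(5+9)) × 4 = 16 + 1.4286 = 17.4286

17.43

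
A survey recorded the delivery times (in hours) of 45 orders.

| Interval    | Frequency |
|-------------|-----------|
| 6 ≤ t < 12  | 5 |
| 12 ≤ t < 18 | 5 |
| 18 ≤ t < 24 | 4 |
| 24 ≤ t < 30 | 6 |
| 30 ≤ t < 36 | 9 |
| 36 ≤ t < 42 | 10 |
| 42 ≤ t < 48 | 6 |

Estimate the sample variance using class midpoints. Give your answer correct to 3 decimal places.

134.836

Midpoints: 9, 15, 21, 27, 33, 39, 45
n = 45, Σfm = 1323, mean = 29.4000
Σfm² = 44829
Σf(m − x̄)² = Σfm² − (Σfm)²/n = 44829 − 1323²/45 = 5932.8000
Sample variance = 5932.8000 / 44 = 134.8364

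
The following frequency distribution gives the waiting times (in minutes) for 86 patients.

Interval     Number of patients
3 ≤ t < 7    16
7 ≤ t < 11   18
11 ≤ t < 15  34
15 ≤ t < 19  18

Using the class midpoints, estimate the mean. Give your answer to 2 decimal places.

Midpoints: 5, 9, 13, 17
Σfm = 16×5 + 18×9 + 34×13 + 18×17 = 990
n = Σf = 86
Mean = 990 / 86 = 11.5116

11.51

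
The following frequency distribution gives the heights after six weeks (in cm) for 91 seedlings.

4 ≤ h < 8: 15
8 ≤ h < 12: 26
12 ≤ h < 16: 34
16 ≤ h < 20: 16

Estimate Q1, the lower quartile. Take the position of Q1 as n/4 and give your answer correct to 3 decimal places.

Cumulative frequencies: 15, 41, 75, 91
n = 91; position = n/4 = 22.75.
This falls in the class 8 ≤ h < 12: L = 8, F = 15, f = 26, h = 4.
Lower quartile ≈ 8 + ((22.75 − 15) / 26) × 4 = 9.1923

9.192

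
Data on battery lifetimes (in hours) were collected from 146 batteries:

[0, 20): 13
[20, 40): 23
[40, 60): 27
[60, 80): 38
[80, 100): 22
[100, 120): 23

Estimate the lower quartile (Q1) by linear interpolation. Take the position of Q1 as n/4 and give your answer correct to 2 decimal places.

Cumulative frequencies: 13, 36, 63, 101, 123, 146
n = 146; position = n/4 = 36.5.
This falls in the class [40, 60): L = 40, F = 36, f = 27, h = 20.
Lower quartile ≈ 40 + ((36.5 − 36) / 27) × 20 = 40.3704

40.37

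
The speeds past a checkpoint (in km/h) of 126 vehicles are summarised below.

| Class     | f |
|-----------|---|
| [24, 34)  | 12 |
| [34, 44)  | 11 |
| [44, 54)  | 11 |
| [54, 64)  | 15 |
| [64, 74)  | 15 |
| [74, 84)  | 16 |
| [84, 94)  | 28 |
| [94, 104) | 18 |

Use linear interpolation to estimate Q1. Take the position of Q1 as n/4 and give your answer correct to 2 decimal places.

51.73

Cumulative frequencies: 12, 23, 34, 49, 64, 80, 108, 126
n = 126; position = n/4 = 31.5.
This falls in the class [44, 54): L = 44, F = 23, f = 11, h = 10.
Lower quartile ≈ 44 + ((31.5 − 23) / 11) × 10 = 51.7273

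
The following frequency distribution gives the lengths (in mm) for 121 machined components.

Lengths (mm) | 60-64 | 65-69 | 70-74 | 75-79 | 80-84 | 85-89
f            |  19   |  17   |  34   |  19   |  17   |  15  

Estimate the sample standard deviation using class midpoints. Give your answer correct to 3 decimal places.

Midpoints: 62, 67, 72, 77, 82, 87
n = 121, Σfm = 8927, mean = 73.7769
Σfm² = 666099
Σf(m − x̄)² = Σfm² − (Σfm)²/n = 666099 − 8927²/121 = 7492.9752
Sample variance = 7492.9752 / 120 = 62.4415
Standard deviation = √62.4415 = 7.9020

7.902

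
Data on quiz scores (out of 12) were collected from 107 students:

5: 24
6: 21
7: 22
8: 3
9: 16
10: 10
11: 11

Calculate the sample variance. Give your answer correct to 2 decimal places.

Values: 5, 6, 7, 8, 9, 10, 11
n = 107, Σfx = 789, mean = 7.3738
Σfx² = 6253
Σf(x − x̄)² = Σfx² − (Σfx)²/n = 6253 − 789²/107 = 435.0467
Sample variance = 435.0467 / 106 = 4.1042

4.10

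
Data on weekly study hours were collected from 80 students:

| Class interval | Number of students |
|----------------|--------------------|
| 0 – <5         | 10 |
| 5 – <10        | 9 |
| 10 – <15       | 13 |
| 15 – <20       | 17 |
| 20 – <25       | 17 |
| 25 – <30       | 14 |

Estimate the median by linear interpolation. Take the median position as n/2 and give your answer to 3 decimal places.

Cumulative frequencies: 10, 19, 32, 49, 66, 80
n = 80; position = n/2 = 40.
This falls in the class 15 – <20: L = 15, F = 32, f = 17, h = 5.
Median ≈ 15 + ((40 − 32) / 17) × 5 = 17.3529

17.353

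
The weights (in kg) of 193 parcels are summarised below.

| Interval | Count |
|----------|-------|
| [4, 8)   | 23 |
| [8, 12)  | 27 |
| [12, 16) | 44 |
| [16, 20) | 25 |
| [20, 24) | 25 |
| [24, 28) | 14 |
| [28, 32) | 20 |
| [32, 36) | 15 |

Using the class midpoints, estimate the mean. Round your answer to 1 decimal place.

18.1

Midpoints: 6, 10, 14, 18, 22, 26, 30, 34
Σfm = 23×6 + 27×10 + 44×14 + 25×18 + 25×22 + 14×26 + 20×30 + 15×34 = 3498
n = Σf = 193
Mean = 3498 / 193 = 18.1244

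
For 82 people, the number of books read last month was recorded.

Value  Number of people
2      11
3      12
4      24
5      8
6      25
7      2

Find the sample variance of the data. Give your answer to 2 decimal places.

Values: 2, 3, 4, 5, 6, 7
n = 82, Σfx = 358, mean = 4.3659
Σfx² = 1734
Σf(x − x̄)² = Σfx² − (Σfx)²/n = 1734 − 358²/82 = 171.0244
Sample variance = 171.0244 / 81 = 2.1114

2.11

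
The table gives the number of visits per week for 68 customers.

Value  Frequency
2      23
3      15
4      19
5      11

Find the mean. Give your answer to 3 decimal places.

Values: 2, 3, 4, 5
Σfx = 23×2 + 15×3 + 19×4 + 11×5 = 222
n = Σf = 68
Mean = 222 / 68 = 3.2647

3.265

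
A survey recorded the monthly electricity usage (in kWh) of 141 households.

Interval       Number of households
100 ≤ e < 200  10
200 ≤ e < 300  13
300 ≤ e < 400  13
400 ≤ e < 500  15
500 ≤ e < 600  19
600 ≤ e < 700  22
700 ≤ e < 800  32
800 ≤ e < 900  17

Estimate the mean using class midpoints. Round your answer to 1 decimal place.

Midpoints: 150, 250, 350, 450, 550, 650, 750, 850
Σfm = 10×150 + 13×250 + 13×350 + 15×450 + 19×550 + 22×650 + 32×750 + 17×850 = 79250
n = Σf = 141
Mean = 79250 / 141 = 562.0567

562.1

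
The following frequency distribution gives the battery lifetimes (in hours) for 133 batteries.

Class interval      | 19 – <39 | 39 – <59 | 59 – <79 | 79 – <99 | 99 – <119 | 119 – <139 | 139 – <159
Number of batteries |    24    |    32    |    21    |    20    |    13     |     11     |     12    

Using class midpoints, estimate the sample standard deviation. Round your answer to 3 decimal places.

37.915

Midpoints: 29, 49, 69, 89, 109, 129, 149
n = 133, Σfm = 10117, mean = 76.0677
Σfm² = 959333
Σf(m − x̄)² = Σfm² − (Σfm)²/n = 959333 − 10117²/133 = 189756.3910
Sample variance = 189756.3910 / 132 = 1437.5484
Standard deviation = √1437.5484 = 37.9150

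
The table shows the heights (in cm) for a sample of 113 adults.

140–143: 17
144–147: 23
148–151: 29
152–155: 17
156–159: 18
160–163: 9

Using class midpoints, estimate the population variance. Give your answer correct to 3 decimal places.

36.293

Midpoints: 141.5, 145.5, 149.5, 153.5, 157.5, 161.5
n = 113, Σfm = 16985.5, mean = 150.3142
Σfm² = 2557262.25
Σf(m − x̄)² = Σfm² − (Σfm)²/n = 2557262.25 − 16985.5²/113 = 4101.0973
Population variance = 4101.0973 / 113 = 36.2929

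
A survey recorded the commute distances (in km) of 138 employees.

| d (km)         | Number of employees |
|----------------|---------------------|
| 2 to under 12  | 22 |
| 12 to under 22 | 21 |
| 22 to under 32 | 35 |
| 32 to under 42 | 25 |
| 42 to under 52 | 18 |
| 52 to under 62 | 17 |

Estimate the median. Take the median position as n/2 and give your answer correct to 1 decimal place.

29.4

Cumulative frequencies: 22, 43, 78, 103, 121, 138
n = 138; position = n/2 = 69.
This falls in the class 22 to under 32: L = 22, F = 43, f = 35, h = 10.
Median ≈ 22 + ((69 − 43) / 35) × 10 = 29.4286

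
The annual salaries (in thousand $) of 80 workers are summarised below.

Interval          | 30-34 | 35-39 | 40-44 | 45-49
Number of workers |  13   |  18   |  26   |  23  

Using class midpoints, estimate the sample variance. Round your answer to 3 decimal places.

Midpoints: 32, 37, 42, 47
n = 80, Σfm = 3255, mean = 40.6875
Σfm² = 134625
Σf(m − x̄)² = Σfm² − (Σfm)²/n = 134625 − 3255²/80 = 2187.1875
Sample variance = 2187.1875 / 79 = 27.6859

27.686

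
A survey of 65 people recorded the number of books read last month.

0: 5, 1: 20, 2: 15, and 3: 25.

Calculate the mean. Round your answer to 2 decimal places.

1.92

Values: 0, 1, 2, 3
Σfx = 5×0 + 20×1 + 15×2 + 25×3 = 125
n = Σf = 65
Mean = 125 / 65 = 1.9231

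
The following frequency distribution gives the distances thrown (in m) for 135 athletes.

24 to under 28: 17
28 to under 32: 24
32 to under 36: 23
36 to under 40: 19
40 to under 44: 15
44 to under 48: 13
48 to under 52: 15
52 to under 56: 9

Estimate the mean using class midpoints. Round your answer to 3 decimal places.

Midpoints: 26, 30, 34, 38, 42, 46, 50, 54
Σfm = 17×26 + 24×30 + 23×34 + 19×38 + 15×42 + 13×46 + 15×50 + 9×54 = 5130
n = Σf = 135
Mean = 5130 / 135 = 38.0000

38.000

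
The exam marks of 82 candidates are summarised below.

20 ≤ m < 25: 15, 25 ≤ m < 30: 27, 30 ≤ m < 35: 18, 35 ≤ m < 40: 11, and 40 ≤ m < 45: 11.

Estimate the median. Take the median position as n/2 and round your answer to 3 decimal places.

29.815

Cumulative frequencies: 15, 42, 60, 71, 82
n = 82; position = n/2 = 41.
This falls in the class 25 ≤ m < 30: L = 25, F = 15, f = 27, h = 5.
Median ≈ 25 + ((41 − 15) / 27) × 5 = 29.8148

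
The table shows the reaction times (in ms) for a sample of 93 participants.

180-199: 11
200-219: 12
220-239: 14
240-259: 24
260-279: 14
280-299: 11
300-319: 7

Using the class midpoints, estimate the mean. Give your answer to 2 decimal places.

246.49

Midpoints: 189.5, 209.5, 229.5, 249.5, 269.5, 289.5, 309.5
Σfm = 11×189.5 + 12×209.5 + 14×229.5 + 24×249.5 + 14×269.5 + 11×289.5 + 7×309.5 = 22923.5
n = Σf = 93
Mean = 22923.5 / 93 = 246.4892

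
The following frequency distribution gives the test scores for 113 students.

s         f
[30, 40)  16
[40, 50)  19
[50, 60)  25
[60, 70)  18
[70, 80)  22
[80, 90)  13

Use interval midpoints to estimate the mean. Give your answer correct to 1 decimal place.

59.4

Midpoints: 35, 45, 55, 65, 75, 85
Σfm = 16×35 + 19×45 + 25×55 + 18×65 + 22×75 + 13×85 = 6715
n = Σf = 113
Mean = 6715 / 113 = 59.4248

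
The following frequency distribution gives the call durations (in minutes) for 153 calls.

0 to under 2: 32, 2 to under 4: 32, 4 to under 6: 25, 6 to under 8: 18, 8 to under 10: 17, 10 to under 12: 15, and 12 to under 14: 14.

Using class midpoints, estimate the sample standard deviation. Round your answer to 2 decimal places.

Midpoints: 1, 3, 5, 7, 9, 11, 13
n = 153, Σfm = 879, mean = 5.7451
Σfm² = 7385
Σf(m − x̄)² = Σfm² − (Σfm)²/n = 7385 − 879²/153 = 2335.0588
Sample variance = 2335.0588 / 152 = 15.3622
Standard deviation = √15.3622 = 3.9195

3.92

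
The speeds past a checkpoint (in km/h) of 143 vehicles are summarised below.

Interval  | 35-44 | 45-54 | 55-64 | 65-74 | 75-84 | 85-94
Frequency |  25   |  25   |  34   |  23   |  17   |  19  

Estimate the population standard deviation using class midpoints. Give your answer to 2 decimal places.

16.22

Midpoints: 39.5, 49.5, 59.5, 69.5, 79.5, 89.5
n = 143, Σfm = 8898.5, mean = 62.2273
Σfm² = 591365.75
Σf(m − x̄)² = Σfm² − (Σfm)²/n = 591365.75 − 8898.5²/143 = 37636.3636
Population variance = 37636.3636 / 143 = 263.1914
Standard deviation = √263.1914 = 16.2232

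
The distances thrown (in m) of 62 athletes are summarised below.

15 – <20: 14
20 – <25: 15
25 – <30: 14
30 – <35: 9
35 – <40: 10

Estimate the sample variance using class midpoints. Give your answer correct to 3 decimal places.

Midpoints: 17.5, 22.5, 27.5, 32.5, 37.5
n = 62, Σfm = 1635, mean = 26.3710
Σfm² = 46037.5
Σf(m − x̄)² = Σfm² − (Σfm)²/n = 46037.5 − 1635²/62 = 2920.9677
Sample variance = 2920.9677 / 61 = 47.8847

47.885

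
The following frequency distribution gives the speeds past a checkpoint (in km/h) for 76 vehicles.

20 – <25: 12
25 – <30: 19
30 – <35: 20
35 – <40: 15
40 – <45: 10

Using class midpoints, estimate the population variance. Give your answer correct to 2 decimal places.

39.85

Midpoints: 22.5, 27.5, 32.5, 37.5, 42.5
n = 76, Σfm = 2430, mean = 31.9737
Σfm² = 80725
Σf(m − x̄)² = Σfm² − (Σfm)²/n = 80725 − 2430²/76 = 3028.9474
Population variance = 3028.9474 / 76 = 39.8546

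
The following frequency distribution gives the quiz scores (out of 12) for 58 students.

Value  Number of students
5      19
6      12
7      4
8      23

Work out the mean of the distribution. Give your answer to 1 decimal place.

6.5

Values: 5, 6, 7, 8
Σfx = 19×5 + 12×6 + 4×7 + 23×8 = 379
n = Σf = 58
Mean = 379 / 58 = 6.5345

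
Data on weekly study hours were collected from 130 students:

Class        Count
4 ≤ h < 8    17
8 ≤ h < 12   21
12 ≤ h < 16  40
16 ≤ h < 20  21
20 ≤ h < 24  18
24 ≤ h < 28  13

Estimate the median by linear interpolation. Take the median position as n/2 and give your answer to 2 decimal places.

14.70

Cumulative frequencies: 17, 38, 78, 99, 117, 130
n = 130; position = n/2 = 65.
This falls in the class 12 ≤ h < 16: L = 12, F = 38, f = 40, h = 4.
Median ≈ 12 + ((65 − 38) / 40) × 4 = 14.7000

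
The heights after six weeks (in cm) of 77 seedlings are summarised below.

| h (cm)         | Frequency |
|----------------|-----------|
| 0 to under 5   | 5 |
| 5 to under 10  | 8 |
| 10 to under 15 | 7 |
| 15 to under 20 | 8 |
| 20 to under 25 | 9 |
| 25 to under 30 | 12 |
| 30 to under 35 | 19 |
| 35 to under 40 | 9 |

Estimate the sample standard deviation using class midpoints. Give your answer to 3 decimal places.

Midpoints: 2.5, 7.5, 12.5, 17.5, 22.5, 27.5, 32.5, 37.5
n = 77, Σfm = 1787.5, mean = 23.2143
Σfm² = 50381.25
Σf(m − x̄)² = Σfm² − (Σfm)²/n = 50381.25 − 1787.5²/77 = 8885.7143
Sample variance = 8885.7143 / 76 = 116.9173
Standard deviation = √116.9173 = 10.8128

10.813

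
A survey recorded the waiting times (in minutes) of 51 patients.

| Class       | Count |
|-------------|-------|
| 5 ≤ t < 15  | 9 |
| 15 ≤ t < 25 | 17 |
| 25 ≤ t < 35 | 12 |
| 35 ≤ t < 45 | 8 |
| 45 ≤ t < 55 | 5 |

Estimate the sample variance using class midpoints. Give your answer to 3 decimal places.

Midpoints: 10, 20, 30, 40, 50
n = 51, Σfm = 1360, mean = 26.6667
Σfm² = 43800
Σf(m − x̄)² = Σfm² − (Σfm)²/n = 43800 − 1360²/51 = 7533.3333
Sample variance = 7533.3333 / 50 = 150.6667

150.667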